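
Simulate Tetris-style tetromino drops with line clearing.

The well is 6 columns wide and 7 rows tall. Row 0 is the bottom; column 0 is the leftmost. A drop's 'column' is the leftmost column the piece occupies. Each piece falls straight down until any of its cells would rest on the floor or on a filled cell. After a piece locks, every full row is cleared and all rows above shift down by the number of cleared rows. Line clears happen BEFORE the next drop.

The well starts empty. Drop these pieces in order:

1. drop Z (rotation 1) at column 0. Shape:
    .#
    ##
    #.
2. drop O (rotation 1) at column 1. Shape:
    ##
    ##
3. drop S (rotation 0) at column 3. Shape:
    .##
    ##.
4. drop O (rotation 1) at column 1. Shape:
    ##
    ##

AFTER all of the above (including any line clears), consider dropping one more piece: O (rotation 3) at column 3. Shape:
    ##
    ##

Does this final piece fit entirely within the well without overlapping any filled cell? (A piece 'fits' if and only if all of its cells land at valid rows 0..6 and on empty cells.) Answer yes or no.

Answer: yes

Derivation:
Drop 1: Z rot1 at col 0 lands with bottom-row=0; cleared 0 line(s) (total 0); column heights now [2 3 0 0 0 0], max=3
Drop 2: O rot1 at col 1 lands with bottom-row=3; cleared 0 line(s) (total 0); column heights now [2 5 5 0 0 0], max=5
Drop 3: S rot0 at col 3 lands with bottom-row=0; cleared 0 line(s) (total 0); column heights now [2 5 5 1 2 2], max=5
Drop 4: O rot1 at col 1 lands with bottom-row=5; cleared 0 line(s) (total 0); column heights now [2 7 7 1 2 2], max=7
Test piece O rot3 at col 3 (width 2): heights before test = [2 7 7 1 2 2]; fits = True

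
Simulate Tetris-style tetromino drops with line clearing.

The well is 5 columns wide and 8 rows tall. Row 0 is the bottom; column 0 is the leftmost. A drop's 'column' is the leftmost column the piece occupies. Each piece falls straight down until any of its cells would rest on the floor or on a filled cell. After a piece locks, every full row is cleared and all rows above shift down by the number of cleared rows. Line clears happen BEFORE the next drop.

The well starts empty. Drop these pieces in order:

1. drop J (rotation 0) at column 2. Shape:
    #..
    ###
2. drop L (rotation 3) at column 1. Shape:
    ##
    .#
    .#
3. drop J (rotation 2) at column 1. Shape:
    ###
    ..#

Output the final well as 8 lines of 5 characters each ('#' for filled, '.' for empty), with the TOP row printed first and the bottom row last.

Answer: .....
.....
.###.
.###.
..#..
..#..
..#..
..###

Derivation:
Drop 1: J rot0 at col 2 lands with bottom-row=0; cleared 0 line(s) (total 0); column heights now [0 0 2 1 1], max=2
Drop 2: L rot3 at col 1 lands with bottom-row=2; cleared 0 line(s) (total 0); column heights now [0 5 5 1 1], max=5
Drop 3: J rot2 at col 1 lands with bottom-row=4; cleared 0 line(s) (total 0); column heights now [0 6 6 6 1], max=6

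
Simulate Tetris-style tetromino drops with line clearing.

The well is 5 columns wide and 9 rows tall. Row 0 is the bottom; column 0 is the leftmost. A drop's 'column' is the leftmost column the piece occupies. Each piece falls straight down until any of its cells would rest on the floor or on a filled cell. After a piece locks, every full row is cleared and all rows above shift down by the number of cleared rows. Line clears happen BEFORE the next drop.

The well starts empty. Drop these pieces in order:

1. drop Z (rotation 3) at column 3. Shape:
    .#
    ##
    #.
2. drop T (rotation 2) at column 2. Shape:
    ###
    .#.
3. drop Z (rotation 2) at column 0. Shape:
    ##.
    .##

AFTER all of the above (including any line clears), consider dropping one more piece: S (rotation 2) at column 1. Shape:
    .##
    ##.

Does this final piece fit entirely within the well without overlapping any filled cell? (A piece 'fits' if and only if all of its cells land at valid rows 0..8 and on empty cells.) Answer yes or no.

Drop 1: Z rot3 at col 3 lands with bottom-row=0; cleared 0 line(s) (total 0); column heights now [0 0 0 2 3], max=3
Drop 2: T rot2 at col 2 lands with bottom-row=2; cleared 0 line(s) (total 0); column heights now [0 0 4 4 4], max=4
Drop 3: Z rot2 at col 0 lands with bottom-row=4; cleared 0 line(s) (total 0); column heights now [6 6 5 4 4], max=6
Test piece S rot2 at col 1 (width 3): heights before test = [6 6 5 4 4]; fits = True

Answer: yes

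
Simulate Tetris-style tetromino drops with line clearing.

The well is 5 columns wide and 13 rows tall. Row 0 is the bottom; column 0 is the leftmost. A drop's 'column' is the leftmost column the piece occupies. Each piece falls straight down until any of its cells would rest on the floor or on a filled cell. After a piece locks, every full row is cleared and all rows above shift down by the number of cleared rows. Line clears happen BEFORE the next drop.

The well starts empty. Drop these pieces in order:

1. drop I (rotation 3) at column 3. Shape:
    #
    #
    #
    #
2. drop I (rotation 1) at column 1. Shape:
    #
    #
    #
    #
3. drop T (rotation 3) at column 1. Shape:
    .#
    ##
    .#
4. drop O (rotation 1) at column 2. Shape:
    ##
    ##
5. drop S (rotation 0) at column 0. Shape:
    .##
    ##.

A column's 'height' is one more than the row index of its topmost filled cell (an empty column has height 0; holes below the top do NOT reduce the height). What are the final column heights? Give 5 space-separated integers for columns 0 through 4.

Answer: 8 9 9 8 0

Derivation:
Drop 1: I rot3 at col 3 lands with bottom-row=0; cleared 0 line(s) (total 0); column heights now [0 0 0 4 0], max=4
Drop 2: I rot1 at col 1 lands with bottom-row=0; cleared 0 line(s) (total 0); column heights now [0 4 0 4 0], max=4
Drop 3: T rot3 at col 1 lands with bottom-row=3; cleared 0 line(s) (total 0); column heights now [0 5 6 4 0], max=6
Drop 4: O rot1 at col 2 lands with bottom-row=6; cleared 0 line(s) (total 0); column heights now [0 5 8 8 0], max=8
Drop 5: S rot0 at col 0 lands with bottom-row=7; cleared 0 line(s) (total 0); column heights now [8 9 9 8 0], max=9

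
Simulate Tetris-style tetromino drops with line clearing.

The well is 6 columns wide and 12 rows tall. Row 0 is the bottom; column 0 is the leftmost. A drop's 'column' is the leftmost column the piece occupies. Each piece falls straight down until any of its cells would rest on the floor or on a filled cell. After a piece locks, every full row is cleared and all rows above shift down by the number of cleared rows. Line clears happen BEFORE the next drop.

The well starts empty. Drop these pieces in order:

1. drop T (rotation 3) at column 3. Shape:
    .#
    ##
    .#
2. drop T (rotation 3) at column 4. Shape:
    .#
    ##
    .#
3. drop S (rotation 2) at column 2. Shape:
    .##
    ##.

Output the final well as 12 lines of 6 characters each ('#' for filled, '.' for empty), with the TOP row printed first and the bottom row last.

Drop 1: T rot3 at col 3 lands with bottom-row=0; cleared 0 line(s) (total 0); column heights now [0 0 0 2 3 0], max=3
Drop 2: T rot3 at col 4 lands with bottom-row=2; cleared 0 line(s) (total 0); column heights now [0 0 0 2 4 5], max=5
Drop 3: S rot2 at col 2 lands with bottom-row=3; cleared 0 line(s) (total 0); column heights now [0 0 4 5 5 5], max=5

Answer: ......
......
......
......
......
......
......
...###
..####
....##
...##.
....#.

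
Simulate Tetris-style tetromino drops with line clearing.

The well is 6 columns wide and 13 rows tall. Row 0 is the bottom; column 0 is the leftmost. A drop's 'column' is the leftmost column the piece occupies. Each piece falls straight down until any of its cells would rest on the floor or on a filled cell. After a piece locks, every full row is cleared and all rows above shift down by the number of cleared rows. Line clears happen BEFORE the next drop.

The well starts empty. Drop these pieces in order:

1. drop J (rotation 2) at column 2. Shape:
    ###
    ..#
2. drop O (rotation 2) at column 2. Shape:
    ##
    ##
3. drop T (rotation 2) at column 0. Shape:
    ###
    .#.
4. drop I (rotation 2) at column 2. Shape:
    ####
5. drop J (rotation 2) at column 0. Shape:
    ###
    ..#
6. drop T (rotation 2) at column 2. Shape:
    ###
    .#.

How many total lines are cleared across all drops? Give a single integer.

Answer: 0

Derivation:
Drop 1: J rot2 at col 2 lands with bottom-row=0; cleared 0 line(s) (total 0); column heights now [0 0 2 2 2 0], max=2
Drop 2: O rot2 at col 2 lands with bottom-row=2; cleared 0 line(s) (total 0); column heights now [0 0 4 4 2 0], max=4
Drop 3: T rot2 at col 0 lands with bottom-row=3; cleared 0 line(s) (total 0); column heights now [5 5 5 4 2 0], max=5
Drop 4: I rot2 at col 2 lands with bottom-row=5; cleared 0 line(s) (total 0); column heights now [5 5 6 6 6 6], max=6
Drop 5: J rot2 at col 0 lands with bottom-row=6; cleared 0 line(s) (total 0); column heights now [8 8 8 6 6 6], max=8
Drop 6: T rot2 at col 2 lands with bottom-row=7; cleared 0 line(s) (total 0); column heights now [8 8 9 9 9 6], max=9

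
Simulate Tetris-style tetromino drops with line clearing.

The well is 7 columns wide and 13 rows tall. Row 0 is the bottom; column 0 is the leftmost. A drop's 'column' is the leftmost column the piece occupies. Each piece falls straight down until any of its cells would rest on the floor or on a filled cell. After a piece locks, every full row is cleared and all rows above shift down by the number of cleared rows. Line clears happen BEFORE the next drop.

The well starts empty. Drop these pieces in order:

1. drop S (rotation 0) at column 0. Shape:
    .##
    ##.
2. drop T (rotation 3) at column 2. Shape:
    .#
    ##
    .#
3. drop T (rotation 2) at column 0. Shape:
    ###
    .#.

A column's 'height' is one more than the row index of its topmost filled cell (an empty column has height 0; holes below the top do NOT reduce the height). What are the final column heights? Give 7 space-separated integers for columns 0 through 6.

Drop 1: S rot0 at col 0 lands with bottom-row=0; cleared 0 line(s) (total 0); column heights now [1 2 2 0 0 0 0], max=2
Drop 2: T rot3 at col 2 lands with bottom-row=1; cleared 0 line(s) (total 0); column heights now [1 2 3 4 0 0 0], max=4
Drop 3: T rot2 at col 0 lands with bottom-row=2; cleared 0 line(s) (total 0); column heights now [4 4 4 4 0 0 0], max=4

Answer: 4 4 4 4 0 0 0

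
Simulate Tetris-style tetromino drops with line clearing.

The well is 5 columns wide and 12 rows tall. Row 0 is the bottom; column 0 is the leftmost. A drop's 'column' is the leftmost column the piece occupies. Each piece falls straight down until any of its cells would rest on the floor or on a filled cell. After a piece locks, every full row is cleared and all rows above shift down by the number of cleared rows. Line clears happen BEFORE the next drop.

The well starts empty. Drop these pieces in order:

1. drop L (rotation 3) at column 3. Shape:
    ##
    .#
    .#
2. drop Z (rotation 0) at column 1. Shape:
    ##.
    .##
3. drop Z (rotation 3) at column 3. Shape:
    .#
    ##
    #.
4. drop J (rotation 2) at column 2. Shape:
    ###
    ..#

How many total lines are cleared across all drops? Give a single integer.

Drop 1: L rot3 at col 3 lands with bottom-row=0; cleared 0 line(s) (total 0); column heights now [0 0 0 3 3], max=3
Drop 2: Z rot0 at col 1 lands with bottom-row=3; cleared 0 line(s) (total 0); column heights now [0 5 5 4 3], max=5
Drop 3: Z rot3 at col 3 lands with bottom-row=4; cleared 0 line(s) (total 0); column heights now [0 5 5 6 7], max=7
Drop 4: J rot2 at col 2 lands with bottom-row=7; cleared 0 line(s) (total 0); column heights now [0 5 9 9 9], max=9

Answer: 0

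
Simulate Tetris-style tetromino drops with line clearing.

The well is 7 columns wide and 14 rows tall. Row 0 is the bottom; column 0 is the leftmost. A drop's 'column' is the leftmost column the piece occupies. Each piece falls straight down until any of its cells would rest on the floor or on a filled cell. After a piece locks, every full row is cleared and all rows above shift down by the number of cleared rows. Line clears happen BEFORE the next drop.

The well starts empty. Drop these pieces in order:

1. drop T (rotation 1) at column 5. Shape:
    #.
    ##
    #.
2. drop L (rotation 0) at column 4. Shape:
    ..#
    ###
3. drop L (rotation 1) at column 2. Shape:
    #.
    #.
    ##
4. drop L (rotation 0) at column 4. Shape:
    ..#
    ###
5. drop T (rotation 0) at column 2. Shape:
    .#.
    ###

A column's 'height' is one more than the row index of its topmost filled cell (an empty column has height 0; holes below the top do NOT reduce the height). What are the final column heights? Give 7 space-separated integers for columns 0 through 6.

Answer: 0 0 7 8 7 6 7

Derivation:
Drop 1: T rot1 at col 5 lands with bottom-row=0; cleared 0 line(s) (total 0); column heights now [0 0 0 0 0 3 2], max=3
Drop 2: L rot0 at col 4 lands with bottom-row=3; cleared 0 line(s) (total 0); column heights now [0 0 0 0 4 4 5], max=5
Drop 3: L rot1 at col 2 lands with bottom-row=0; cleared 0 line(s) (total 0); column heights now [0 0 3 1 4 4 5], max=5
Drop 4: L rot0 at col 4 lands with bottom-row=5; cleared 0 line(s) (total 0); column heights now [0 0 3 1 6 6 7], max=7
Drop 5: T rot0 at col 2 lands with bottom-row=6; cleared 0 line(s) (total 0); column heights now [0 0 7 8 7 6 7], max=8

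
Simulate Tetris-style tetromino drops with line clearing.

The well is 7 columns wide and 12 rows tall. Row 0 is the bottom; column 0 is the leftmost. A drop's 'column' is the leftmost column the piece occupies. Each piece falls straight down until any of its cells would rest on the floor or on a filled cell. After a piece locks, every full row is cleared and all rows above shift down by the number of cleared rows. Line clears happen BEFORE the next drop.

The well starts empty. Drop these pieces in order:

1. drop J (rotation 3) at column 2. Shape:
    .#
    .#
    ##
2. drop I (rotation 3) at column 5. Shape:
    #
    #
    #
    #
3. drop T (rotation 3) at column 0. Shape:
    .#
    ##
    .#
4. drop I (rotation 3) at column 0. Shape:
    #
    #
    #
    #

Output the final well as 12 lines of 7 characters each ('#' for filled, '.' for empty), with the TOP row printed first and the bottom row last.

Drop 1: J rot3 at col 2 lands with bottom-row=0; cleared 0 line(s) (total 0); column heights now [0 0 1 3 0 0 0], max=3
Drop 2: I rot3 at col 5 lands with bottom-row=0; cleared 0 line(s) (total 0); column heights now [0 0 1 3 0 4 0], max=4
Drop 3: T rot3 at col 0 lands with bottom-row=0; cleared 0 line(s) (total 0); column heights now [2 3 1 3 0 4 0], max=4
Drop 4: I rot3 at col 0 lands with bottom-row=2; cleared 0 line(s) (total 0); column heights now [6 3 1 3 0 4 0], max=6

Answer: .......
.......
.......
.......
.......
.......
#......
#......
#....#.
##.#.#.
##.#.#.
.###.#.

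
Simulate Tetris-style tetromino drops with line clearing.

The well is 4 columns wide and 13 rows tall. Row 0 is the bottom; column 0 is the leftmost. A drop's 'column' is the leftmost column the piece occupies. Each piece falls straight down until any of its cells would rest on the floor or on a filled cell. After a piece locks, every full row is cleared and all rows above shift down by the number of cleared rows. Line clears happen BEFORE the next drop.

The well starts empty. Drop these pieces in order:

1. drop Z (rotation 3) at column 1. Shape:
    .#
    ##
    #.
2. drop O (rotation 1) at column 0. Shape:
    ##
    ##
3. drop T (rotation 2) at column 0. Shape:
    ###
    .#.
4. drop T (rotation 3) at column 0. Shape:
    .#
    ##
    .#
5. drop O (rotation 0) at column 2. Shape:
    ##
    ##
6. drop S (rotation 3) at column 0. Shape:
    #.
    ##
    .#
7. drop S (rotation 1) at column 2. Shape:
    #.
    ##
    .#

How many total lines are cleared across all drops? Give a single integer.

Drop 1: Z rot3 at col 1 lands with bottom-row=0; cleared 0 line(s) (total 0); column heights now [0 2 3 0], max=3
Drop 2: O rot1 at col 0 lands with bottom-row=2; cleared 0 line(s) (total 0); column heights now [4 4 3 0], max=4
Drop 3: T rot2 at col 0 lands with bottom-row=4; cleared 0 line(s) (total 0); column heights now [6 6 6 0], max=6
Drop 4: T rot3 at col 0 lands with bottom-row=6; cleared 0 line(s) (total 0); column heights now [8 9 6 0], max=9
Drop 5: O rot0 at col 2 lands with bottom-row=6; cleared 1 line(s) (total 1); column heights now [6 8 7 7], max=8
Drop 6: S rot3 at col 0 lands with bottom-row=8; cleared 0 line(s) (total 1); column heights now [11 10 7 7], max=11
Drop 7: S rot1 at col 2 lands with bottom-row=7; cleared 0 line(s) (total 1); column heights now [11 10 10 9], max=11

Answer: 1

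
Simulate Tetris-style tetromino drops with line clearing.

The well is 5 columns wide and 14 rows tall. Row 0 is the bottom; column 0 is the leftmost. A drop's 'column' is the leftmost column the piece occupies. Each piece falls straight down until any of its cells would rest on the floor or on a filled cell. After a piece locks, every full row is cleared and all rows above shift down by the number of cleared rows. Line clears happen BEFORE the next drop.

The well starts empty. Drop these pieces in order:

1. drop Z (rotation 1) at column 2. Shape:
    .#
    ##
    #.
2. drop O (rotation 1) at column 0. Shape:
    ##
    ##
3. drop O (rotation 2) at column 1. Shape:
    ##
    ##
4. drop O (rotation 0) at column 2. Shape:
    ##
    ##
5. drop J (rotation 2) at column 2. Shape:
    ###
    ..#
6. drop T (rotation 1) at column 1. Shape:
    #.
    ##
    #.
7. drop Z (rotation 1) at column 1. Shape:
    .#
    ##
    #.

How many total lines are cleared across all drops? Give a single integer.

Answer: 0

Derivation:
Drop 1: Z rot1 at col 2 lands with bottom-row=0; cleared 0 line(s) (total 0); column heights now [0 0 2 3 0], max=3
Drop 2: O rot1 at col 0 lands with bottom-row=0; cleared 0 line(s) (total 0); column heights now [2 2 2 3 0], max=3
Drop 3: O rot2 at col 1 lands with bottom-row=2; cleared 0 line(s) (total 0); column heights now [2 4 4 3 0], max=4
Drop 4: O rot0 at col 2 lands with bottom-row=4; cleared 0 line(s) (total 0); column heights now [2 4 6 6 0], max=6
Drop 5: J rot2 at col 2 lands with bottom-row=5; cleared 0 line(s) (total 0); column heights now [2 4 7 7 7], max=7
Drop 6: T rot1 at col 1 lands with bottom-row=6; cleared 0 line(s) (total 0); column heights now [2 9 8 7 7], max=9
Drop 7: Z rot1 at col 1 lands with bottom-row=9; cleared 0 line(s) (total 0); column heights now [2 11 12 7 7], max=12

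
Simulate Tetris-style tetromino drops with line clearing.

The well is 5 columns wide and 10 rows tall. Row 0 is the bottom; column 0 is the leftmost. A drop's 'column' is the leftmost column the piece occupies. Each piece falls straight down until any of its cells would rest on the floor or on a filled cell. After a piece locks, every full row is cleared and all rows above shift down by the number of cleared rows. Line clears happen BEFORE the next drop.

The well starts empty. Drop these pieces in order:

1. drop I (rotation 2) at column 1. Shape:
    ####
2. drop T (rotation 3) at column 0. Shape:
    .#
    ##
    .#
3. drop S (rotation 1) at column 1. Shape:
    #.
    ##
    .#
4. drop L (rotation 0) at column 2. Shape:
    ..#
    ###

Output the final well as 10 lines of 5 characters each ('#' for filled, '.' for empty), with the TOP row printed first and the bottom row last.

Answer: .....
.....
.....
....#
.####
.##..
.##..
##...
.#...
.####

Derivation:
Drop 1: I rot2 at col 1 lands with bottom-row=0; cleared 0 line(s) (total 0); column heights now [0 1 1 1 1], max=1
Drop 2: T rot3 at col 0 lands with bottom-row=1; cleared 0 line(s) (total 0); column heights now [3 4 1 1 1], max=4
Drop 3: S rot1 at col 1 lands with bottom-row=3; cleared 0 line(s) (total 0); column heights now [3 6 5 1 1], max=6
Drop 4: L rot0 at col 2 lands with bottom-row=5; cleared 0 line(s) (total 0); column heights now [3 6 6 6 7], max=7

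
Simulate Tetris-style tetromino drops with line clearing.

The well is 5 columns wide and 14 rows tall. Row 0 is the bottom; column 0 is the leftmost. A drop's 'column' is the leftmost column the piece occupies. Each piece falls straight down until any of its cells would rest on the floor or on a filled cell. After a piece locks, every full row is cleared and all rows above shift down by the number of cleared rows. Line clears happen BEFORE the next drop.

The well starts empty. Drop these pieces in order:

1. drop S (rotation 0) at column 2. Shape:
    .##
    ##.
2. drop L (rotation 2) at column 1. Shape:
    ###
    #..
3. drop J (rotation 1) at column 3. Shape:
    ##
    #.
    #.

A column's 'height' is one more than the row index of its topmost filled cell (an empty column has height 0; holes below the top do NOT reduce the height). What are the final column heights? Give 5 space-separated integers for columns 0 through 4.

Answer: 0 3 3 6 6

Derivation:
Drop 1: S rot0 at col 2 lands with bottom-row=0; cleared 0 line(s) (total 0); column heights now [0 0 1 2 2], max=2
Drop 2: L rot2 at col 1 lands with bottom-row=1; cleared 0 line(s) (total 0); column heights now [0 3 3 3 2], max=3
Drop 3: J rot1 at col 3 lands with bottom-row=3; cleared 0 line(s) (total 0); column heights now [0 3 3 6 6], max=6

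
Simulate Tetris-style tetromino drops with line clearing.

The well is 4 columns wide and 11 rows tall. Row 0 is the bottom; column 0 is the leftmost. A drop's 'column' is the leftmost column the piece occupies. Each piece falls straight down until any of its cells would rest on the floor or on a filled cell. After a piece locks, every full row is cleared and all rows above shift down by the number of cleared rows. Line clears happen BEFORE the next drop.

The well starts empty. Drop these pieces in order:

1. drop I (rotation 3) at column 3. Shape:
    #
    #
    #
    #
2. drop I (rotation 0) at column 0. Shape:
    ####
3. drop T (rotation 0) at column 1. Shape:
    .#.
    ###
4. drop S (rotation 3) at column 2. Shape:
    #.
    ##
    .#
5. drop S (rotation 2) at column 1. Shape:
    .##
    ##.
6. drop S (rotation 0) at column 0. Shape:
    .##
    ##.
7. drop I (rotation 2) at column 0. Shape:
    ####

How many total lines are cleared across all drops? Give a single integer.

Drop 1: I rot3 at col 3 lands with bottom-row=0; cleared 0 line(s) (total 0); column heights now [0 0 0 4], max=4
Drop 2: I rot0 at col 0 lands with bottom-row=4; cleared 1 line(s) (total 1); column heights now [0 0 0 4], max=4
Drop 3: T rot0 at col 1 lands with bottom-row=4; cleared 0 line(s) (total 1); column heights now [0 5 6 5], max=6
Drop 4: S rot3 at col 2 lands with bottom-row=5; cleared 0 line(s) (total 1); column heights now [0 5 8 7], max=8
Drop 5: S rot2 at col 1 lands with bottom-row=8; cleared 0 line(s) (total 1); column heights now [0 9 10 10], max=10
Drop 6: S rot0 at col 0 lands with bottom-row=9; cleared 1 line(s) (total 2); column heights now [0 10 10 7], max=10
Drop 7: I rot2 at col 0 lands with bottom-row=10; cleared 1 line(s) (total 3); column heights now [0 10 10 7], max=10

Answer: 3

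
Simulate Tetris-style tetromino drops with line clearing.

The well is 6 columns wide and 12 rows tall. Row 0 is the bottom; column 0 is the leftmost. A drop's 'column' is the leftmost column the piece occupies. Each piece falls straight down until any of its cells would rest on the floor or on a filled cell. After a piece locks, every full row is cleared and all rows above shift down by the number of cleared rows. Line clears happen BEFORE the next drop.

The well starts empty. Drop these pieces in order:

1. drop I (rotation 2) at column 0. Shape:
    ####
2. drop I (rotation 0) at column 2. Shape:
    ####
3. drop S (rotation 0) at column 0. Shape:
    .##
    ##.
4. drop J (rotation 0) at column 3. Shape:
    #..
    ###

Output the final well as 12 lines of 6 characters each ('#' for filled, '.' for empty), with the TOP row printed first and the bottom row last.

Drop 1: I rot2 at col 0 lands with bottom-row=0; cleared 0 line(s) (total 0); column heights now [1 1 1 1 0 0], max=1
Drop 2: I rot0 at col 2 lands with bottom-row=1; cleared 0 line(s) (total 0); column heights now [1 1 2 2 2 2], max=2
Drop 3: S rot0 at col 0 lands with bottom-row=1; cleared 1 line(s) (total 1); column heights now [1 2 2 1 0 0], max=2
Drop 4: J rot0 at col 3 lands with bottom-row=1; cleared 0 line(s) (total 1); column heights now [1 2 2 3 2 2], max=3

Answer: ......
......
......
......
......
......
......
......
......
...#..
.#####
####..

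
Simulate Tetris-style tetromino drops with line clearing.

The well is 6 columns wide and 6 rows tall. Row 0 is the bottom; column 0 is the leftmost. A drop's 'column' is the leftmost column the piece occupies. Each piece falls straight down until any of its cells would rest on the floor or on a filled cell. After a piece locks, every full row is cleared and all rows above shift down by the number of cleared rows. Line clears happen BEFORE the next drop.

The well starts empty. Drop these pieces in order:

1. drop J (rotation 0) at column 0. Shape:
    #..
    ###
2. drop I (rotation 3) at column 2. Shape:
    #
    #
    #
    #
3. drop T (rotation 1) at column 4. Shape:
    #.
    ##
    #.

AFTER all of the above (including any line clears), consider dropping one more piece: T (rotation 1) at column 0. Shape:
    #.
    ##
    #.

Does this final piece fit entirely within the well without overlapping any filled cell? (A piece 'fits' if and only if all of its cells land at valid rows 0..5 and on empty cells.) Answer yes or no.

Drop 1: J rot0 at col 0 lands with bottom-row=0; cleared 0 line(s) (total 0); column heights now [2 1 1 0 0 0], max=2
Drop 2: I rot3 at col 2 lands with bottom-row=1; cleared 0 line(s) (total 0); column heights now [2 1 5 0 0 0], max=5
Drop 3: T rot1 at col 4 lands with bottom-row=0; cleared 0 line(s) (total 0); column heights now [2 1 5 0 3 2], max=5
Test piece T rot1 at col 0 (width 2): heights before test = [2 1 5 0 3 2]; fits = True

Answer: yes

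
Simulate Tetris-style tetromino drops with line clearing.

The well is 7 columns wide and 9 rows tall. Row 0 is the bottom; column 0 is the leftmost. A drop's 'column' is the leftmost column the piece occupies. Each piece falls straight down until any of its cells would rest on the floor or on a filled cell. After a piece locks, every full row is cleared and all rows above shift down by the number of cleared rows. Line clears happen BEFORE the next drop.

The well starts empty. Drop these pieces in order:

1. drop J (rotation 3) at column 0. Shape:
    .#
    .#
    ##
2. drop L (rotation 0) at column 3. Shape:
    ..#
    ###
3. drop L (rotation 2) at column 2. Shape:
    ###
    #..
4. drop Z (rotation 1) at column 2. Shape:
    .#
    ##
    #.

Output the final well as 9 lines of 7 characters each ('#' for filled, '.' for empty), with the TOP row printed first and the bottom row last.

Drop 1: J rot3 at col 0 lands with bottom-row=0; cleared 0 line(s) (total 0); column heights now [1 3 0 0 0 0 0], max=3
Drop 2: L rot0 at col 3 lands with bottom-row=0; cleared 0 line(s) (total 0); column heights now [1 3 0 1 1 2 0], max=3
Drop 3: L rot2 at col 2 lands with bottom-row=0; cleared 0 line(s) (total 0); column heights now [1 3 2 2 2 2 0], max=3
Drop 4: Z rot1 at col 2 lands with bottom-row=2; cleared 0 line(s) (total 0); column heights now [1 3 4 5 2 2 0], max=5

Answer: .......
.......
.......
.......
...#...
..##...
.##....
.#####.
######.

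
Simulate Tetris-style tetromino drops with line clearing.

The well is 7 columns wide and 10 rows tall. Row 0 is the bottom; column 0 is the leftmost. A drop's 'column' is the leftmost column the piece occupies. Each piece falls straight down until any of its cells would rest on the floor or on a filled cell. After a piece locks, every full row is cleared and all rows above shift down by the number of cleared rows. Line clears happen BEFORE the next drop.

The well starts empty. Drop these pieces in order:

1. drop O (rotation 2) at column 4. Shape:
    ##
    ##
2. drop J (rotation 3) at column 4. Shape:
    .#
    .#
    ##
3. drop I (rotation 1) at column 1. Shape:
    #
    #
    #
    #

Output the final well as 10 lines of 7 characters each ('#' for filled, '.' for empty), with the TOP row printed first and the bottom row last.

Answer: .......
.......
.......
.......
.......
.....#.
.#...#.
.#..##.
.#..##.
.#..##.

Derivation:
Drop 1: O rot2 at col 4 lands with bottom-row=0; cleared 0 line(s) (total 0); column heights now [0 0 0 0 2 2 0], max=2
Drop 2: J rot3 at col 4 lands with bottom-row=2; cleared 0 line(s) (total 0); column heights now [0 0 0 0 3 5 0], max=5
Drop 3: I rot1 at col 1 lands with bottom-row=0; cleared 0 line(s) (total 0); column heights now [0 4 0 0 3 5 0], max=5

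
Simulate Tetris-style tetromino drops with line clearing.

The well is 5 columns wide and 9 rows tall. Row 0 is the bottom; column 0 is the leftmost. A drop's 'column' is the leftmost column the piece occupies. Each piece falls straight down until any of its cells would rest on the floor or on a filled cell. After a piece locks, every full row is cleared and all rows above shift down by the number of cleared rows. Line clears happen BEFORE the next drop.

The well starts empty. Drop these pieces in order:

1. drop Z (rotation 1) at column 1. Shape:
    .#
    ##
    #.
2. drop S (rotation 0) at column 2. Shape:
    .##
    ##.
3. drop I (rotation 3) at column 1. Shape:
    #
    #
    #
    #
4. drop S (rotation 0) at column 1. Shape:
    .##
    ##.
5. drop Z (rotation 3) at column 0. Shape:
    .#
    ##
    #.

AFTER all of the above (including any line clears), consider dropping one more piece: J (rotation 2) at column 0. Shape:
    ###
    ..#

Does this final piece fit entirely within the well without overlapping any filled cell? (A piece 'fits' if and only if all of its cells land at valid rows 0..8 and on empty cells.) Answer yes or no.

Drop 1: Z rot1 at col 1 lands with bottom-row=0; cleared 0 line(s) (total 0); column heights now [0 2 3 0 0], max=3
Drop 2: S rot0 at col 2 lands with bottom-row=3; cleared 0 line(s) (total 0); column heights now [0 2 4 5 5], max=5
Drop 3: I rot3 at col 1 lands with bottom-row=2; cleared 0 line(s) (total 0); column heights now [0 6 4 5 5], max=6
Drop 4: S rot0 at col 1 lands with bottom-row=6; cleared 0 line(s) (total 0); column heights now [0 7 8 8 5], max=8
Drop 5: Z rot3 at col 0 lands with bottom-row=6; cleared 0 line(s) (total 0); column heights now [8 9 8 8 5], max=9
Test piece J rot2 at col 0 (width 3): heights before test = [8 9 8 8 5]; fits = False

Answer: no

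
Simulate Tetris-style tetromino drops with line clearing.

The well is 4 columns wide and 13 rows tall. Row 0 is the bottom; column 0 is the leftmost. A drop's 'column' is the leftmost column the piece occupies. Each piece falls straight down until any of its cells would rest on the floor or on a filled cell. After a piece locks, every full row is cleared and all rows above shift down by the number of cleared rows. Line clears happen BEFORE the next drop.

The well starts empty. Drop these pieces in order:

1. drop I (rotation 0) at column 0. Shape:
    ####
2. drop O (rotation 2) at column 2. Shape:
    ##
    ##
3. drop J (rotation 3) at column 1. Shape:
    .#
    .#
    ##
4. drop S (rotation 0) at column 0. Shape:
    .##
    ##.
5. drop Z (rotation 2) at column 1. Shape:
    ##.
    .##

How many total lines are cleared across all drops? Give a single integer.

Answer: 1

Derivation:
Drop 1: I rot0 at col 0 lands with bottom-row=0; cleared 1 line(s) (total 1); column heights now [0 0 0 0], max=0
Drop 2: O rot2 at col 2 lands with bottom-row=0; cleared 0 line(s) (total 1); column heights now [0 0 2 2], max=2
Drop 3: J rot3 at col 1 lands with bottom-row=2; cleared 0 line(s) (total 1); column heights now [0 3 5 2], max=5
Drop 4: S rot0 at col 0 lands with bottom-row=4; cleared 0 line(s) (total 1); column heights now [5 6 6 2], max=6
Drop 5: Z rot2 at col 1 lands with bottom-row=6; cleared 0 line(s) (total 1); column heights now [5 8 8 7], max=8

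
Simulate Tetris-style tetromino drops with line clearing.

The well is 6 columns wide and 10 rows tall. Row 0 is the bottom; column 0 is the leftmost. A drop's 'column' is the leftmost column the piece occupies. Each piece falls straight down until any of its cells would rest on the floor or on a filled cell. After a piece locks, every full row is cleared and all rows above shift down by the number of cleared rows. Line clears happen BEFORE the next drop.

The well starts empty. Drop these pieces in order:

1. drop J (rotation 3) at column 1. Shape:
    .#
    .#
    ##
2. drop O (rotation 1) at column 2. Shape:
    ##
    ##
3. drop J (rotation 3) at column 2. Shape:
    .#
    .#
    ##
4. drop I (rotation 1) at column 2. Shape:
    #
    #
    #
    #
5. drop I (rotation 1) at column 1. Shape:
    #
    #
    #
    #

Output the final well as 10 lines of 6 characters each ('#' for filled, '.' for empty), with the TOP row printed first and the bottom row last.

Drop 1: J rot3 at col 1 lands with bottom-row=0; cleared 0 line(s) (total 0); column heights now [0 1 3 0 0 0], max=3
Drop 2: O rot1 at col 2 lands with bottom-row=3; cleared 0 line(s) (total 0); column heights now [0 1 5 5 0 0], max=5
Drop 3: J rot3 at col 2 lands with bottom-row=5; cleared 0 line(s) (total 0); column heights now [0 1 6 8 0 0], max=8
Drop 4: I rot1 at col 2 lands with bottom-row=6; cleared 0 line(s) (total 0); column heights now [0 1 10 8 0 0], max=10
Drop 5: I rot1 at col 1 lands with bottom-row=1; cleared 0 line(s) (total 0); column heights now [0 5 10 8 0 0], max=10

Answer: ..#...
..#...
..##..
..##..
..##..
.###..
.###..
.##...
.##...
.##...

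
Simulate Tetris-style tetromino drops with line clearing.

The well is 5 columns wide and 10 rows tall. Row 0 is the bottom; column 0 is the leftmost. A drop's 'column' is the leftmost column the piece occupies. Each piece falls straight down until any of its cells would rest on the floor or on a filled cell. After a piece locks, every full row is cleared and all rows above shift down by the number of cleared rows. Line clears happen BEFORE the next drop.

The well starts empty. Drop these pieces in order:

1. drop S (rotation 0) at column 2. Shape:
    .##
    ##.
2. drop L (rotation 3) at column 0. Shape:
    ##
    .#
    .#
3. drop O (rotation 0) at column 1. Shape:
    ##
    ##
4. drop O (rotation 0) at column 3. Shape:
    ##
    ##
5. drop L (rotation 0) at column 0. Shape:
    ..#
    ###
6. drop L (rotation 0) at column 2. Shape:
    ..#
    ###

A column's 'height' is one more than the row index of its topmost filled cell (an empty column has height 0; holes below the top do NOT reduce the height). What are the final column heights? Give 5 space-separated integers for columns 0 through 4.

Answer: 6 6 8 8 9

Derivation:
Drop 1: S rot0 at col 2 lands with bottom-row=0; cleared 0 line(s) (total 0); column heights now [0 0 1 2 2], max=2
Drop 2: L rot3 at col 0 lands with bottom-row=0; cleared 0 line(s) (total 0); column heights now [3 3 1 2 2], max=3
Drop 3: O rot0 at col 1 lands with bottom-row=3; cleared 0 line(s) (total 0); column heights now [3 5 5 2 2], max=5
Drop 4: O rot0 at col 3 lands with bottom-row=2; cleared 0 line(s) (total 0); column heights now [3 5 5 4 4], max=5
Drop 5: L rot0 at col 0 lands with bottom-row=5; cleared 0 line(s) (total 0); column heights now [6 6 7 4 4], max=7
Drop 6: L rot0 at col 2 lands with bottom-row=7; cleared 0 line(s) (total 0); column heights now [6 6 8 8 9], max=9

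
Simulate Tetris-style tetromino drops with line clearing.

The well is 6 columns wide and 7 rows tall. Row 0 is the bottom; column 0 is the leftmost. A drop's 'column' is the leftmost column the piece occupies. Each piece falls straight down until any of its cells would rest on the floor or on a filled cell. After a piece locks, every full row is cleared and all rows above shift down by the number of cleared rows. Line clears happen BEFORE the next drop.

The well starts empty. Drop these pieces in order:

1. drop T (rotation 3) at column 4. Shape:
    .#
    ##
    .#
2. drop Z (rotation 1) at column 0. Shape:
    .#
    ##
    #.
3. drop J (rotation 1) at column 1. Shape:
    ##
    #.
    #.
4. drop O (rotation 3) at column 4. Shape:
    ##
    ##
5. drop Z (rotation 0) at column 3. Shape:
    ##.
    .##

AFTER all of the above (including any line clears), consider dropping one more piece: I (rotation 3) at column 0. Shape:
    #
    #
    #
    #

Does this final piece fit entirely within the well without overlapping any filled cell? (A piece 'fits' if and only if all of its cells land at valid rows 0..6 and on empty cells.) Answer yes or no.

Answer: yes

Derivation:
Drop 1: T rot3 at col 4 lands with bottom-row=0; cleared 0 line(s) (total 0); column heights now [0 0 0 0 2 3], max=3
Drop 2: Z rot1 at col 0 lands with bottom-row=0; cleared 0 line(s) (total 0); column heights now [2 3 0 0 2 3], max=3
Drop 3: J rot1 at col 1 lands with bottom-row=3; cleared 0 line(s) (total 0); column heights now [2 6 6 0 2 3], max=6
Drop 4: O rot3 at col 4 lands with bottom-row=3; cleared 0 line(s) (total 0); column heights now [2 6 6 0 5 5], max=6
Drop 5: Z rot0 at col 3 lands with bottom-row=5; cleared 0 line(s) (total 0); column heights now [2 6 6 7 7 6], max=7
Test piece I rot3 at col 0 (width 1): heights before test = [2 6 6 7 7 6]; fits = True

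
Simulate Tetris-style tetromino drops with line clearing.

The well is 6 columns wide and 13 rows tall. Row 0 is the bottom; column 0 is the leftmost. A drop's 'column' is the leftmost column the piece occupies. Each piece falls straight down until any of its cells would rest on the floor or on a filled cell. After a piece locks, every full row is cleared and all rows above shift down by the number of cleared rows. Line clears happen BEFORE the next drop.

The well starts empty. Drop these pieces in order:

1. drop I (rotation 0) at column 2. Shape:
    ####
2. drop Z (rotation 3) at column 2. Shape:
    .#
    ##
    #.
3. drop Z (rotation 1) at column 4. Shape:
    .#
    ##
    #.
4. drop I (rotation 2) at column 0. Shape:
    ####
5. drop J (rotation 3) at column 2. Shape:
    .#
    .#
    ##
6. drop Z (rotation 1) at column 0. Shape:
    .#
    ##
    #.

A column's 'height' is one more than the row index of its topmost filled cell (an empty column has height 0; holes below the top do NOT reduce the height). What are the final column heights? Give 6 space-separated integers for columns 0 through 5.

Drop 1: I rot0 at col 2 lands with bottom-row=0; cleared 0 line(s) (total 0); column heights now [0 0 1 1 1 1], max=1
Drop 2: Z rot3 at col 2 lands with bottom-row=1; cleared 0 line(s) (total 0); column heights now [0 0 3 4 1 1], max=4
Drop 3: Z rot1 at col 4 lands with bottom-row=1; cleared 0 line(s) (total 0); column heights now [0 0 3 4 3 4], max=4
Drop 4: I rot2 at col 0 lands with bottom-row=4; cleared 0 line(s) (total 0); column heights now [5 5 5 5 3 4], max=5
Drop 5: J rot3 at col 2 lands with bottom-row=5; cleared 0 line(s) (total 0); column heights now [5 5 6 8 3 4], max=8
Drop 6: Z rot1 at col 0 lands with bottom-row=5; cleared 0 line(s) (total 0); column heights now [7 8 6 8 3 4], max=8

Answer: 7 8 6 8 3 4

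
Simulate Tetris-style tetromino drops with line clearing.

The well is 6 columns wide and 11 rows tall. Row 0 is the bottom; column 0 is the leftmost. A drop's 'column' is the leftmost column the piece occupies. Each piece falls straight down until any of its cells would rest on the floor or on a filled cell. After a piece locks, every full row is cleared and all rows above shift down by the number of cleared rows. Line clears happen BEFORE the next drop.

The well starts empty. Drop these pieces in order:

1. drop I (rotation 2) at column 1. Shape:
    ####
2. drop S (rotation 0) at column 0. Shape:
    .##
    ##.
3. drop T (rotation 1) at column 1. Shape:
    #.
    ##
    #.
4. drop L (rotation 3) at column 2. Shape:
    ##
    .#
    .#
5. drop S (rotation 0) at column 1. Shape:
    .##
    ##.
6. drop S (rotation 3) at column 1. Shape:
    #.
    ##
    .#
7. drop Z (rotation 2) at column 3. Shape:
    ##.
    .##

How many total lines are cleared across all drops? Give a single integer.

Answer: 0

Derivation:
Drop 1: I rot2 at col 1 lands with bottom-row=0; cleared 0 line(s) (total 0); column heights now [0 1 1 1 1 0], max=1
Drop 2: S rot0 at col 0 lands with bottom-row=1; cleared 0 line(s) (total 0); column heights now [2 3 3 1 1 0], max=3
Drop 3: T rot1 at col 1 lands with bottom-row=3; cleared 0 line(s) (total 0); column heights now [2 6 5 1 1 0], max=6
Drop 4: L rot3 at col 2 lands with bottom-row=3; cleared 0 line(s) (total 0); column heights now [2 6 6 6 1 0], max=6
Drop 5: S rot0 at col 1 lands with bottom-row=6; cleared 0 line(s) (total 0); column heights now [2 7 8 8 1 0], max=8
Drop 6: S rot3 at col 1 lands with bottom-row=8; cleared 0 line(s) (total 0); column heights now [2 11 10 8 1 0], max=11
Drop 7: Z rot2 at col 3 lands with bottom-row=7; cleared 0 line(s) (total 0); column heights now [2 11 10 9 9 8], max=11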